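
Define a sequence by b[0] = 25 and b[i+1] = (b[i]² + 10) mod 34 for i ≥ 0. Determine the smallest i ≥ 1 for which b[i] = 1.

3

Computing terms: b[0] = 25; b[1] = 23; b[2] = 29; b[3] = 1; b[4] = 11; b[5] = 29.
Since b[5] = b[2] = 29, the sequence is eventually periodic: after a pre-period of length 2 it cycles with period 3.
The value 1 first appears (with i ≥ 1) at b[3].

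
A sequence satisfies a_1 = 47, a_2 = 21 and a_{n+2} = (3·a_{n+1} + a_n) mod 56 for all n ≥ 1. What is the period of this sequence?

a_1 = 47; a_2 = 21; a_3 = 54; a_4 = 15; a_5 = 43; a_6 = 32; a_7 = 27; a_8 = 1; a_9 = 30; a_{10} = 35; a_{11} = 23; a_{12} = 48; a_{13} = 55; a_{14} = 45; a_{15} = 22; a_{16} = 55; a_{17} = 19; a_{18} = 0; a_{19} = 19; a_{20} = 1; a_{21} = 22; a_{22} = 11; a_{23} = 55; a_{24} = 8; a_{25} = 23; a_{26} = 21; a_{27} = 30; a_{28} = 55; a_{29} = 27; a_{30} = 24; a_{31} = 43; a_{32} = 41; a_{33} = 54; a_{34} = 35; a_{35} = 47; a_{36} = 8; a_{37} = 15; a_{38} = 53; a_{39} = 6; a_{40} = 15; a_{41} = 51; a_{42} = 0; a_{43} = 51; a_{44} = 41; a_{45} = 6; a_{46} = 3; a_{47} = 15; a_{48} = 48; a_{49} = 47; a_{50} = 21.
The sequence repeats with period 48.

48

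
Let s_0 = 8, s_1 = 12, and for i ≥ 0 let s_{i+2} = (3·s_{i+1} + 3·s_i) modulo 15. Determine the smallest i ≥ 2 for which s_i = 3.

Computing terms: s_0 = 8,  s_1 = 12,  s_2 = 0,  s_3 = 6,  s_4 = 3,  s_5 = 12,  s_6 = 0.
Since (s_5, s_6) = (s_1, s_2) = (12, 0) (two consecutive terms determine the rest), the sequence is eventually periodic: after a pre-period of length 1 it cycles with period 4.
The value 3 first appears (with i ≥ 2) at s_4.

4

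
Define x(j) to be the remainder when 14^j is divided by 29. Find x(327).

Computing terms: x(1) = 14; x(2) = 22; x(3) = 18; x(4) = 20; x(5) = 19; x(6) = 5; x(7) = 12; x(8) = 23; x(9) = 3; x(10) = 13; x(11) = 8; x(12) = 25; x(13) = 2; x(14) = 28; x(15) = 15; x(16) = 7; x(17) = 11; x(18) = 9; x(19) = 10; x(20) = 24; x(21) = 17; x(22) = 6; x(23) = 26; x(24) = 16; x(25) = 21; x(26) = 4; x(27) = 27; x(28) = 1; x(29) = 14.
Since x(29) = x(1) = 14, the sequence is periodic with period 28.
(327 - 1) mod 28 = 18, so x(327) = x(19) = 10.

10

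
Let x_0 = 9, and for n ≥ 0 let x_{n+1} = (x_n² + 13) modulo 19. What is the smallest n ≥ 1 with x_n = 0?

3

Listing terms: x_0 = 9; x_1 = 18; x_2 = 14; x_3 = 0; x_4 = 13; x_5 = 11; x_6 = 1; x_7 = 14.
Since x_7 = x_2 = 14, the sequence is eventually periodic: after a pre-period of length 2 it cycles with period 5.
The value 0 first appears (with n ≥ 1) at x_3.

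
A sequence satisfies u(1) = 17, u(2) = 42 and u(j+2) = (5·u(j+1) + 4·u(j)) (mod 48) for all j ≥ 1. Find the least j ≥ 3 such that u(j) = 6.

u(1) = 17; u(2) = 42; u(3) = 38; u(4) = 22; u(5) = 22; u(6) = 6; u(7) = 22; u(8) = 38; u(9) = 38; u(10) = 6; u(11) = 38; u(12) = 22.
Since (u(11), u(12)) = (u(3), u(4)) = (38, 22) (two consecutive terms determine the rest), the sequence is eventually periodic: after a pre-period of length 2 it cycles with period 8.
The value 6 first appears (with j ≥ 3) at u(6).

6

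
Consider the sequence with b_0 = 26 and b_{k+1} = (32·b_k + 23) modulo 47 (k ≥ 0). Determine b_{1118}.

Listing terms: b_0 = 26; b_1 = 9; b_2 = 29; b_3 = 11; b_4 = 46; b_5 = 38; b_6 = 17; b_7 = 3; b_8 = 25; b_9 = 24; b_{10} = 39; b_{11} = 2; b_{12} = 40; b_{13} = 34; b_{14} = 30; b_{15} = 43; b_{16} = 36; b_{17} = 0; b_{18} = 23; b_{19} = 7; b_{20} = 12; b_{21} = 31; b_{22} = 28; b_{23} = 26.
Since b_{23} = b_0 = 26, the sequence is periodic with period 23.
(1118 - 0) mod 23 = 14, so b_{1118} = b_{14} = 30.

30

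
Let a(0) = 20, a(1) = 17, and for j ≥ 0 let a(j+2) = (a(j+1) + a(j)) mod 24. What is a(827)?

Listing terms: a(0) = 20, a(1) = 17, a(2) = 13, a(3) = 6, a(4) = 19, a(5) = 1, a(6) = 20, a(7) = 21, a(8) = 17, a(9) = 14, a(10) = 7, a(11) = 21, a(12) = 4, a(13) = 1, a(14) = 5, a(15) = 6, a(16) = 11, a(17) = 17, a(18) = 4, a(19) = 21, a(20) = 1, a(21) = 22, a(22) = 23, a(23) = 21, a(24) = 20, a(25) = 17.
The sequence repeats with period 24.
(827 - 0) mod 24 = 11, so a(827) = a(11) = 21.

21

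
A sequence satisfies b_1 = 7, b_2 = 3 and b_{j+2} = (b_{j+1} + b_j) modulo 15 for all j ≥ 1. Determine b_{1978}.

0

Listing terms: b_1 = 7, b_2 = 3, b_3 = 10, b_4 = 13, b_5 = 8, b_6 = 6, b_7 = 14, b_8 = 5, b_9 = 4, b_{10} = 9, b_{11} = 13, b_{12} = 7, b_{13} = 5, b_{14} = 12, b_{15} = 2, b_{16} = 14, b_{17} = 1, b_{18} = 0, b_{19} = 1, b_{20} = 1, b_{21} = 2, b_{22} = 3, b_{23} = 5, b_{24} = 8, b_{25} = 13, b_{26} = 6, b_{27} = 4, b_{28} = 10, b_{29} = 14, b_{30} = 9, b_{31} = 8, b_{32} = 2, b_{33} = 10, b_{34} = 12, b_{35} = 7, b_{36} = 4, b_{37} = 11, b_{38} = 0, b_{39} = 11, b_{40} = 11, b_{41} = 7, b_{42} = 3.
Since (b_{41}, b_{42}) = (b_1, b_2) = (7, 3) (two consecutive terms determine the rest), the sequence is periodic with period 40.
So b_{1978} = b_{1 + ((1978-1) mod 40)} = b_{18} = 0.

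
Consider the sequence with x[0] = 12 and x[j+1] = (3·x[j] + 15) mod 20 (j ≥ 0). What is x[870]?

8

Computing terms: x[0] = 12; x[1] = 11; x[2] = 8; x[3] = 19; x[4] = 12.
Since x[4] = x[0] = 12, the sequence is periodic with period 4.
So x[870] = x[0 + ((870-0) mod 4)] = x[2] = 8.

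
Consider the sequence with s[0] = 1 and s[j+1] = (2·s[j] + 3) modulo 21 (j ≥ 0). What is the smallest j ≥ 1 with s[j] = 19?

Computing terms: s[0] = 1,  s[1] = 5,  s[2] = 13,  s[3] = 8,  s[4] = 19,  s[5] = 20,  s[6] = 1.
The sequence repeats with period 6.
The value 19 first appears (with j ≥ 1) at s[4].

4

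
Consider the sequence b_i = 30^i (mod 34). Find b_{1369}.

Listing terms: b_1 = 30; b_2 = 16; b_3 = 4; b_4 = 18; b_5 = 30.
Since b_5 = b_1 = 30, the sequence is periodic with period 4.
(1369 - 1) mod 4 = 0, so b_{1369} = b_1 = 30.

30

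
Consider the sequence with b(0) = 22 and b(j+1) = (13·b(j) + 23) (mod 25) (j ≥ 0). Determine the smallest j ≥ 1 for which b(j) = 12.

16

b(0) = 22,  b(1) = 9,  b(2) = 15,  b(3) = 18,  b(4) = 7,  b(5) = 14,  b(6) = 5,  b(7) = 13,  b(8) = 17,  b(9) = 19,  b(10) = 20,  b(11) = 8,  b(12) = 2,  b(13) = 24,  b(14) = 10,  b(15) = 3,  b(16) = 12,  b(17) = 4,  b(18) = 0,  b(19) = 23,  b(20) = 22.
The sequence repeats with period 20.
The value 12 first appears (with j ≥ 1) at b(16).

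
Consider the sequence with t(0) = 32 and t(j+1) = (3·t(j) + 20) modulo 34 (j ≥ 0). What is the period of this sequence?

16

Computing terms: t(0) = 32, t(1) = 14, t(2) = 28, t(3) = 2, t(4) = 26, t(5) = 30, t(6) = 8, t(7) = 10, t(8) = 16, t(9) = 0, t(10) = 20, t(11) = 12, t(12) = 22, t(13) = 18, t(14) = 6, t(15) = 4, t(16) = 32.
Since t(16) = t(0) = 32, the sequence is periodic with period 16.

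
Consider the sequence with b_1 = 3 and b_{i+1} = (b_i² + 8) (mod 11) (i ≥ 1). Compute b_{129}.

Listing terms: b_1 = 3, b_2 = 6, b_3 = 0, b_4 = 8, b_5 = 6.
Since b_5 = b_2 = 6, the sequence is eventually periodic: after a pre-period of length 1 it cycles with period 3.
For i ≥ 2, b_i depends only on (i - 2) mod 3. (129 - 2) mod 3 = 1, so b_{129} = b_3 = 0.

0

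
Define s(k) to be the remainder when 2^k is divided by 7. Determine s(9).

Computing terms: s(0) = 1, s(1) = 2, s(2) = 4, s(3) = 1.
The sequence repeats with period 3.
So s(9) = s(0 + ((9-0) mod 3)) = s(0) = 1.

1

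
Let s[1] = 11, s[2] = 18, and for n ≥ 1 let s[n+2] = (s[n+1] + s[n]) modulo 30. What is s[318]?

We have s[1] = 11; s[2] = 18; s[3] = 29; s[4] = 17; s[5] = 16; s[6] = 3; s[7] = 19; s[8] = 22; s[9] = 11; s[10] = 3; s[11] = 14; s[12] = 17; s[13] = 1; s[14] = 18; s[15] = 19; s[16] = 7; s[17] = 26; s[18] = 3; s[19] = 29; s[20] = 2; s[21] = 1; s[22] = 3; s[23] = 4; s[24] = 7; s[25] = 11; s[26] = 18.
Since (s[25], s[26]) = (s[1], s[2]) = (11, 18) (two consecutive terms determine the rest), the sequence is periodic with period 24.
So s[318] = s[1 + ((318-1) mod 24)] = s[6] = 3.

3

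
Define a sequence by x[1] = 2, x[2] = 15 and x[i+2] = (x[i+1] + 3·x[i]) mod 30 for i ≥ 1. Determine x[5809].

x[1] = 2, x[2] = 15, x[3] = 21, x[4] = 6, x[5] = 9, x[6] = 27, x[7] = 24, x[8] = 15, x[9] = 27, x[10] = 12, x[11] = 3, x[12] = 9, x[13] = 18, x[14] = 15, x[15] = 9, x[16] = 24, x[17] = 21, x[18] = 3, x[19] = 6, x[20] = 15, x[21] = 3, x[22] = 18, x[23] = 27, x[24] = 21, x[25] = 12, x[26] = 15, x[27] = 21.
Since (x[26], x[27]) = (x[2], x[3]) = (15, 21) (two consecutive terms determine the rest), the sequence is eventually periodic: after a pre-period of length 1 it cycles with period 24.
For i ≥ 2, x[i] depends only on (i - 2) mod 24. (5809 - 2) mod 24 = 23, so x[5809] = x[25] = 12.

12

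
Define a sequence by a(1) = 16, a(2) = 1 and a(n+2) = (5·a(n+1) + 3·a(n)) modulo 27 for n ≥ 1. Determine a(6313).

a(1) = 16; a(2) = 1; a(3) = 26; a(4) = 25; a(5) = 14; a(6) = 10; a(7) = 11; a(8) = 4; a(9) = 26; a(10) = 7; a(11) = 5; a(12) = 19; a(13) = 2; a(14) = 13; a(15) = 17; a(16) = 16; a(17) = 23; a(18) = 1; a(19) = 20; a(20) = 22; a(21) = 8; a(22) = 25; a(23) = 14.
Since (a(22), a(23)) = (a(4), a(5)) = (25, 14) (two consecutive terms determine the rest), the sequence is eventually periodic: after a pre-period of length 3 it cycles with period 18.
For n ≥ 4, a(n) depends only on (n - 4) mod 18. (6313 - 4) mod 18 = 9, so a(6313) = a(13) = 2.

2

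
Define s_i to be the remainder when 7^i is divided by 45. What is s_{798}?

Computing terms: s_0 = 1, s_1 = 7, s_2 = 4, s_3 = 28, s_4 = 16, s_5 = 22, s_6 = 19, s_7 = 43, s_8 = 31, s_9 = 37, s_{10} = 34, s_{11} = 13, s_{12} = 1.
The sequence repeats with period 12.
So s_{798} = s_{0 + ((798-0) mod 12)} = s_6 = 19.

19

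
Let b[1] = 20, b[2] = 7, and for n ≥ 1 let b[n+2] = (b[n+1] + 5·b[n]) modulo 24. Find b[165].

Listing terms: b[1] = 20, b[2] = 7, b[3] = 11, b[4] = 22, b[5] = 5, b[6] = 19, b[7] = 20, b[8] = 19, b[9] = 23, b[10] = 22, b[11] = 17, b[12] = 7, b[13] = 20, b[14] = 7.
The sequence repeats with period 12.
(165 - 1) mod 12 = 8, so b[165] = b[9] = 23.

23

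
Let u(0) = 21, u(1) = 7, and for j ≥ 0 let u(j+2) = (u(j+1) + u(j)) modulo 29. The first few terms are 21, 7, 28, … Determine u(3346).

21

Listing terms: u(0) = 21,  u(1) = 7,  u(2) = 28,  u(3) = 6,  u(4) = 5,  u(5) = 11,  u(6) = 16,  u(7) = 27,  u(8) = 14,  u(9) = 12,  u(10) = 26,  u(11) = 9,  u(12) = 6,  u(13) = 15,  u(14) = 21,  u(15) = 7.
The sequence repeats with period 14.
(3346 - 0) mod 14 = 0, so u(3346) = u(0) = 21.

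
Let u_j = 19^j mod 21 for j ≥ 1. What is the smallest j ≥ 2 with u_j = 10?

5

We have u_1 = 19; u_2 = 4; u_3 = 13; u_4 = 16; u_5 = 10; u_6 = 1; u_7 = 19.
The sequence repeats with period 6.
The value 10 first appears (with j ≥ 2) at u_5.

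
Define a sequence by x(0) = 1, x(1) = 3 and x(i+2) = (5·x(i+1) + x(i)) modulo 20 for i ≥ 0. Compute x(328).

Listing terms: x(0) = 1, x(1) = 3, x(2) = 16, x(3) = 3, x(4) = 11, x(5) = 18, x(6) = 1, x(7) = 3.
The sequence repeats with period 6.
(328 - 0) mod 6 = 4, so x(328) = x(4) = 11.

11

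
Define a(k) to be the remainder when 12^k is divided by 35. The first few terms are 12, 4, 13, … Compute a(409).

Computing terms: a(1) = 12,  a(2) = 4,  a(3) = 13,  a(4) = 16,  a(5) = 17,  a(6) = 29,  a(7) = 33,  a(8) = 11,  a(9) = 27,  a(10) = 9,  a(11) = 3,  a(12) = 1,  a(13) = 12.
The sequence repeats with period 12.
(409 - 1) mod 12 = 0, so a(409) = a(1) = 12.

12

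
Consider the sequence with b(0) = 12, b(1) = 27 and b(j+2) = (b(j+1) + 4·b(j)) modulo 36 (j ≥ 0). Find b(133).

We have b(0) = 12, b(1) = 27, b(2) = 3, b(3) = 3, b(4) = 15, b(5) = 27, b(6) = 15, b(7) = 15, b(8) = 3, b(9) = 27, b(10) = 3.
Since (b(9), b(10)) = (b(1), b(2)) = (27, 3) (two consecutive terms determine the rest), the sequence is eventually periodic: after a pre-period of length 1 it cycles with period 8.
For j ≥ 1, b(j) depends only on (j - 1) mod 8. (133 - 1) mod 8 = 4, so b(133) = b(5) = 27.

27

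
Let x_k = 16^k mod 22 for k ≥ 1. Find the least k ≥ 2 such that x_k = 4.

Listing terms: x_1 = 16; x_2 = 14; x_3 = 4; x_4 = 20; x_5 = 12; x_6 = 16.
The sequence repeats with period 5.
The value 4 first appears (with k ≥ 2) at x_3.

3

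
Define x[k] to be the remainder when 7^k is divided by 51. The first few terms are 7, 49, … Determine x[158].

Computing terms: x[1] = 7, x[2] = 49, x[3] = 37, x[4] = 4, x[5] = 28, x[6] = 43, x[7] = 46, x[8] = 16, x[9] = 10, x[10] = 19, x[11] = 31, x[12] = 13, x[13] = 40, x[14] = 25, x[15] = 22, x[16] = 1, x[17] = 7.
Since x[17] = x[1] = 7, the sequence is periodic with period 16.
(158 - 1) mod 16 = 13, so x[158] = x[14] = 25.

25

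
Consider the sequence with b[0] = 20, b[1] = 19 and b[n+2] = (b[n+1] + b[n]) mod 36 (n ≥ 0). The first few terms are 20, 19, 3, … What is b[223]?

We have b[0] = 20,  b[1] = 19,  b[2] = 3,  b[3] = 22,  b[4] = 25,  b[5] = 11,  b[6] = 0,  b[7] = 11,  b[8] = 11,  b[9] = 22,  b[10] = 33,  b[11] = 19,  b[12] = 16,  b[13] = 35,  b[14] = 15,  b[15] = 14,  b[16] = 29,  b[17] = 7,  b[18] = 0,  b[19] = 7,  b[20] = 7,  b[21] = 14,  b[22] = 21,  b[23] = 35,  b[24] = 20,  b[25] = 19.
The sequence repeats with period 24.
So b[223] = b[0 + ((223-0) mod 24)] = b[7] = 11.

11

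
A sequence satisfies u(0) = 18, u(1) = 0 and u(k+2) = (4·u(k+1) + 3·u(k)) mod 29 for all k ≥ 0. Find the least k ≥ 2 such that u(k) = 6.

Computing terms: u(0) = 18, u(1) = 0, u(2) = 25, u(3) = 13, u(4) = 11, u(5) = 25, u(6) = 17, u(7) = 27, u(8) = 14, u(9) = 21, u(10) = 10, u(11) = 16, u(12) = 7, u(13) = 18, u(14) = 6, u(15) = 20, u(16) = 11, u(17) = 17, u(18) = 14, u(19) = 20, u(20) = 6, u(21) = 26, u(22) = 6, u(23) = 15, u(24) = 20, u(25) = 9, u(26) = 9, u(27) = 5, u(28) = 18, u(29) = 0.
Since (u(28), u(29)) = (u(0), u(1)) = (18, 0) (two consecutive terms determine the rest), the sequence is periodic with period 28.
The value 6 first appears (with k ≥ 2) at u(14).

14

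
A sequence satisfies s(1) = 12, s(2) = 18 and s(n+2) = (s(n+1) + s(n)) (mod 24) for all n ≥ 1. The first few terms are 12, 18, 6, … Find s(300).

6

Computing terms: s(1) = 12, s(2) = 18, s(3) = 6, s(4) = 0, s(5) = 6, s(6) = 6, s(7) = 12, s(8) = 18.
Since (s(7), s(8)) = (s(1), s(2)) = (12, 18) (two consecutive terms determine the rest), the sequence is periodic with period 6.
(300 - 1) mod 6 = 5, so s(300) = s(6) = 6.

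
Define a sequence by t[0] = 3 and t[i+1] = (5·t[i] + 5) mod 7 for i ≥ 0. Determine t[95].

We have t[0] = 3; t[1] = 6; t[2] = 0; t[3] = 5; t[4] = 2; t[5] = 1; t[6] = 3.
The sequence repeats with period 6.
So t[95] = t[0 + ((95-0) mod 6)] = t[5] = 1.

1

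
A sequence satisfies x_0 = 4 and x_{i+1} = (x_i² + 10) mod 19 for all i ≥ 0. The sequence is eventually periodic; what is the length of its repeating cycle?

7

Listing terms: x_0 = 4; x_1 = 7; x_2 = 2; x_3 = 14; x_4 = 16; x_5 = 0; x_6 = 10; x_7 = 15; x_8 = 7.
Since x_8 = x_1 = 7, the sequence is eventually periodic: after a pre-period of length 1 it cycles with period 7.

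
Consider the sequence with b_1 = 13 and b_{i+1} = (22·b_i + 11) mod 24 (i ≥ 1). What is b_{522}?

17

Listing terms: b_1 = 13,  b_2 = 9,  b_3 = 17,  b_4 = 1,  b_5 = 9.
Since b_5 = b_2 = 9, the sequence is eventually periodic: after a pre-period of length 1 it cycles with period 3.
For i ≥ 2, b_i depends only on (i - 2) mod 3. (522 - 2) mod 3 = 1, so b_{522} = b_3 = 17.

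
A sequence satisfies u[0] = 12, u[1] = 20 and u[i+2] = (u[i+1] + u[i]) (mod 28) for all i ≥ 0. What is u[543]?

8

u[0] = 12; u[1] = 20; u[2] = 4; u[3] = 24; u[4] = 0; u[5] = 24; u[6] = 24; u[7] = 20; u[8] = 16; u[9] = 8; u[10] = 24; u[11] = 4; u[12] = 0; u[13] = 4; u[14] = 4; u[15] = 8; u[16] = 12; u[17] = 20.
The sequence repeats with period 16.
(543 - 0) mod 16 = 15, so u[543] = u[15] = 8.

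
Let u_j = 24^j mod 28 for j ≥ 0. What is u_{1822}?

u_0 = 1; u_1 = 24; u_2 = 16; u_3 = 20; u_4 = 4; u_5 = 12; u_6 = 8; u_7 = 24.
Since u_7 = u_1 = 24, the sequence is eventually periodic: after a pre-period of length 1 it cycles with period 6.
For j ≥ 1, u_j depends only on (j - 1) mod 6. (1822 - 1) mod 6 = 3, so u_{1822} = u_4 = 4.

4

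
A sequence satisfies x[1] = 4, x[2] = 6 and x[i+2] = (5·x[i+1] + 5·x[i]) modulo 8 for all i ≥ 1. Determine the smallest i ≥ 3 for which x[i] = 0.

Listing terms: x[1] = 4; x[2] = 6; x[3] = 2; x[4] = 0; x[5] = 2; x[6] = 2; x[7] = 4; x[8] = 6.
Since (x[7], x[8]) = (x[1], x[2]) = (4, 6) (two consecutive terms determine the rest), the sequence is periodic with period 6.
The value 0 first appears (with i ≥ 3) at x[4].

4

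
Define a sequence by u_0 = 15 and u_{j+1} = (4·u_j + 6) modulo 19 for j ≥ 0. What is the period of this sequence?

u_0 = 15; u_1 = 9; u_2 = 4; u_3 = 3; u_4 = 18; u_5 = 2; u_6 = 14; u_7 = 5; u_8 = 7; u_9 = 15.
Since u_9 = u_0 = 15, the sequence is periodic with period 9.

9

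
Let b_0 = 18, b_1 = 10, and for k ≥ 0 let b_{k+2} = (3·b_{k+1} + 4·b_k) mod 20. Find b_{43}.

Computing terms: b_0 = 18, b_1 = 10, b_2 = 2, b_3 = 6, b_4 = 6, b_5 = 2, b_6 = 10, b_7 = 18, b_8 = 14, b_9 = 14, b_{10} = 18, b_{11} = 10.
Since (b_{10}, b_{11}) = (b_0, b_1) = (18, 10) (two consecutive terms determine the rest), the sequence is periodic with period 10.
So b_{43} = b_{0 + ((43-0) mod 10)} = b_3 = 6.

6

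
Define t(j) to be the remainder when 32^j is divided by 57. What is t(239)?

14

t(0) = 1,  t(1) = 32,  t(2) = 55,  t(3) = 50,  t(4) = 4,  t(5) = 14,  t(6) = 49,  t(7) = 29,  t(8) = 16,  t(9) = 56,  t(10) = 25,  t(11) = 2,  t(12) = 7,  t(13) = 53,  t(14) = 43,  t(15) = 8,  t(16) = 28,  t(17) = 41,  t(18) = 1.
The sequence repeats with period 18.
(239 - 0) mod 18 = 5, so t(239) = t(5) = 14.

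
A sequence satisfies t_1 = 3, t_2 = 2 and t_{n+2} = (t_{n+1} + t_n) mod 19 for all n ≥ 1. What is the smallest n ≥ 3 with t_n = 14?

16

t_1 = 3,  t_2 = 2,  t_3 = 5,  t_4 = 7,  t_5 = 12,  t_6 = 0,  t_7 = 12,  t_8 = 12,  t_9 = 5,  t_{10} = 17,  t_{11} = 3,  t_{12} = 1,  t_{13} = 4,  t_{14} = 5,  t_{15} = 9,  t_{16} = 14,  t_{17} = 4,  t_{18} = 18,  t_{19} = 3,  t_{20} = 2.
Since (t_{19}, t_{20}) = (t_1, t_2) = (3, 2) (two consecutive terms determine the rest), the sequence is periodic with period 18.
The value 14 first appears (with n ≥ 3) at t_{16}.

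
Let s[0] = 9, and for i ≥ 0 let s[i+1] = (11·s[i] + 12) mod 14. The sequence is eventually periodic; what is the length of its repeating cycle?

Computing terms: s[0] = 9,  s[1] = 13,  s[2] = 1,  s[3] = 9.
Since s[3] = s[0] = 9, the sequence is periodic with period 3.

3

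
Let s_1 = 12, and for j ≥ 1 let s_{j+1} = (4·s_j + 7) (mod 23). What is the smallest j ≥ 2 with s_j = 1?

Listing terms: s_1 = 12; s_2 = 9; s_3 = 20; s_4 = 18; s_5 = 10; s_6 = 1; s_7 = 11; s_8 = 5; s_9 = 4; s_{10} = 0; s_{11} = 7; s_{12} = 12.
The sequence repeats with period 11.
The value 1 first appears (with j ≥ 2) at s_6.

6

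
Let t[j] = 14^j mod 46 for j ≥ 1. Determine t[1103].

30

Listing terms: t[1] = 14; t[2] = 12; t[3] = 30; t[4] = 6; t[5] = 38; t[6] = 26; t[7] = 42; t[8] = 36; t[9] = 44; t[10] = 18; t[11] = 22; t[12] = 32; t[13] = 34; t[14] = 16; t[15] = 40; t[16] = 8; t[17] = 20; t[18] = 4; t[19] = 10; t[20] = 2; t[21] = 28; t[22] = 24; t[23] = 14.
Since t[23] = t[1] = 14, the sequence is periodic with period 22.
So t[1103] = t[1 + ((1103-1) mod 22)] = t[3] = 30.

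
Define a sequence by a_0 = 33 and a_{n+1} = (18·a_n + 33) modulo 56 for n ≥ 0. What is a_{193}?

a_0 = 33; a_1 = 11; a_2 = 7; a_3 = 47; a_4 = 39; a_5 = 7.
Since a_5 = a_2 = 7, the sequence is eventually periodic: after a pre-period of length 2 it cycles with period 3.
For n ≥ 2, a_n depends only on (n - 2) mod 3. (193 - 2) mod 3 = 2, so a_{193} = a_4 = 39.

39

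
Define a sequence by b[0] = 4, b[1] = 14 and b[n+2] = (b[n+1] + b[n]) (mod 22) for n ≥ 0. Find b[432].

18

Listing terms: b[0] = 4; b[1] = 14; b[2] = 18; b[3] = 10; b[4] = 6; b[5] = 16; b[6] = 0; b[7] = 16; b[8] = 16; b[9] = 10; b[10] = 4; b[11] = 14.
Since (b[10], b[11]) = (b[0], b[1]) = (4, 14) (two consecutive terms determine the rest), the sequence is periodic with period 10.
So b[432] = b[0 + ((432-0) mod 10)] = b[2] = 18.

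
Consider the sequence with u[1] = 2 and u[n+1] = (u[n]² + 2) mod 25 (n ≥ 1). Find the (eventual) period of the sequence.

u[1] = 2, u[2] = 6, u[3] = 13, u[4] = 21, u[5] = 18, u[6] = 1, u[7] = 3, u[8] = 11, u[9] = 23, u[10] = 6.
Since u[10] = u[2] = 6, the sequence is eventually periodic: after a pre-period of length 1 it cycles with period 8.

8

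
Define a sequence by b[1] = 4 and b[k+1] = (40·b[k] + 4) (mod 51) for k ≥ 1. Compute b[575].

Computing terms: b[1] = 4, b[2] = 11, b[3] = 36, b[4] = 16, b[5] = 32, b[6] = 9, b[7] = 7, b[8] = 29, b[9] = 42, b[10] = 1, b[11] = 44, b[12] = 30, b[13] = 31, b[14] = 20, b[15] = 39, b[16] = 34, b[17] = 38, b[18] = 45, b[19] = 19, b[20] = 50, b[21] = 15, b[22] = 43, b[23] = 41, b[24] = 12, b[25] = 25, b[26] = 35, b[27] = 27, b[28] = 13, b[29] = 14, b[30] = 3, b[31] = 22, b[32] = 17, b[33] = 21, b[34] = 28, b[35] = 2, b[36] = 33, b[37] = 49, b[38] = 26, b[39] = 24, b[40] = 46, b[41] = 8, b[42] = 18, b[43] = 10, b[44] = 47, b[45] = 48, b[46] = 37, b[47] = 5, b[48] = 0, b[49] = 4.
The sequence repeats with period 48.
(575 - 1) mod 48 = 46, so b[575] = b[47] = 5.

5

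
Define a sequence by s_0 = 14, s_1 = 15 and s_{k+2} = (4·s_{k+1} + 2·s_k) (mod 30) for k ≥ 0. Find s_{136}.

Listing terms: s_0 = 14, s_1 = 15, s_2 = 28, s_3 = 22, s_4 = 24, s_5 = 20, s_6 = 8, s_7 = 12, s_8 = 4, s_9 = 10, s_{10} = 18, s_{11} = 2, s_{12} = 14, s_{13} = 0, s_{14} = 28, s_{15} = 22.
Since (s_{14}, s_{15}) = (s_2, s_3) = (28, 22) (two consecutive terms determine the rest), the sequence is eventually periodic: after a pre-period of length 2 it cycles with period 12.
For k ≥ 2, s_k depends only on (k - 2) mod 12. (136 - 2) mod 12 = 2, so s_{136} = s_4 = 24.

24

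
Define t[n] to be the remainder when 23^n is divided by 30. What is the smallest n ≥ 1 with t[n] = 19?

2

Listing terms: t[0] = 1, t[1] = 23, t[2] = 19, t[3] = 17, t[4] = 1.
Since t[4] = t[0] = 1, the sequence is periodic with period 4.
The value 19 first appears (with n ≥ 1) at t[2].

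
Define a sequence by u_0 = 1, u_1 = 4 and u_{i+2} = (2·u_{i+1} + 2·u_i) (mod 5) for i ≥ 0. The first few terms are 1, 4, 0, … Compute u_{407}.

1

Computing terms: u_0 = 1; u_1 = 4; u_2 = 0; u_3 = 3; u_4 = 1; u_5 = 3; u_6 = 3; u_7 = 2; u_8 = 0; u_9 = 4; u_{10} = 3; u_{11} = 4; u_{12} = 4; u_{13} = 1; u_{14} = 0; u_{15} = 2; u_{16} = 4; u_{17} = 2; u_{18} = 2; u_{19} = 3; u_{20} = 0; u_{21} = 1; u_{22} = 2; u_{23} = 1; u_{24} = 1; u_{25} = 4.
The sequence repeats with period 24.
So u_{407} = u_{0 + ((407-0) mod 24)} = u_{23} = 1.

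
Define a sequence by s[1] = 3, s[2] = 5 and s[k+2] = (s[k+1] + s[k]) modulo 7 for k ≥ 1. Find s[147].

Listing terms: s[1] = 3, s[2] = 5, s[3] = 1, s[4] = 6, s[5] = 0, s[6] = 6, s[7] = 6, s[8] = 5, s[9] = 4, s[10] = 2, s[11] = 6, s[12] = 1, s[13] = 0, s[14] = 1, s[15] = 1, s[16] = 2, s[17] = 3, s[18] = 5.
The sequence repeats with period 16.
So s[147] = s[1 + ((147-1) mod 16)] = s[3] = 1.

1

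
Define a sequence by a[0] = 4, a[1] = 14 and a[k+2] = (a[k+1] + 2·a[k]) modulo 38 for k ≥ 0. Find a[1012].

18

Listing terms: a[0] = 4, a[1] = 14, a[2] = 22, a[3] = 12, a[4] = 18, a[5] = 4, a[6] = 2, a[7] = 10, a[8] = 14, a[9] = 34, a[10] = 24, a[11] = 16, a[12] = 26, a[13] = 20, a[14] = 34, a[15] = 36, a[16] = 28, a[17] = 24, a[18] = 4, a[19] = 14.
The sequence repeats with period 18.
So a[1012] = a[0 + ((1012-0) mod 18)] = a[4] = 18.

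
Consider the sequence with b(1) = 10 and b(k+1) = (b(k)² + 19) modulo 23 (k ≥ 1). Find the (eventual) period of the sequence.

4

Computing terms: b(1) = 10; b(2) = 4; b(3) = 12; b(4) = 2; b(5) = 0; b(6) = 19; b(7) = 12.
Since b(7) = b(3) = 12, the sequence is eventually periodic: after a pre-period of length 2 it cycles with period 4.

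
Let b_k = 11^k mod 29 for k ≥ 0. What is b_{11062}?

b_0 = 1; b_1 = 11; b_2 = 5; b_3 = 26; b_4 = 25; b_5 = 14; b_6 = 9; b_7 = 12; b_8 = 16; b_9 = 2; b_{10} = 22; b_{11} = 10; b_{12} = 23; b_{13} = 21; b_{14} = 28; b_{15} = 18; b_{16} = 24; b_{17} = 3; b_{18} = 4; b_{19} = 15; b_{20} = 20; b_{21} = 17; b_{22} = 13; b_{23} = 27; b_{24} = 7; b_{25} = 19; b_{26} = 6; b_{27} = 8; b_{28} = 1.
The sequence repeats with period 28.
So b_{11062} = b_{0 + ((11062-0) mod 28)} = b_2 = 5.

5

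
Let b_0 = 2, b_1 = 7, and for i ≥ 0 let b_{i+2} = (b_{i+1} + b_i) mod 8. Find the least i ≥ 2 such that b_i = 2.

We have b_0 = 2; b_1 = 7; b_2 = 1; b_3 = 0; b_4 = 1; b_5 = 1; b_6 = 2; b_7 = 3; b_8 = 5; b_9 = 0; b_{10} = 5; b_{11} = 5; b_{12} = 2; b_{13} = 7.
The sequence repeats with period 12.
The value 2 first appears (with i ≥ 2) at b_6.

6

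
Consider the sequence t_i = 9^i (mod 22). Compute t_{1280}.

1

Computing terms: t_0 = 1,  t_1 = 9,  t_2 = 15,  t_3 = 3,  t_4 = 5,  t_5 = 1.
The sequence repeats with period 5.
So t_{1280} = t_{0 + ((1280-0) mod 5)} = t_0 = 1.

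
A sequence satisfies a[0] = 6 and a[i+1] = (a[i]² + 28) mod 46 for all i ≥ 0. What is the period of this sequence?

a[0] = 6, a[1] = 18, a[2] = 30, a[3] = 8, a[4] = 0, a[5] = 28, a[6] = 30.
Since a[6] = a[2] = 30, the sequence is eventually periodic: after a pre-period of length 2 it cycles with period 4.

4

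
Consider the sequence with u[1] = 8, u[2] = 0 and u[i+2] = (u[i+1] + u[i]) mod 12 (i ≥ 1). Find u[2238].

0

u[1] = 8,  u[2] = 0,  u[3] = 8,  u[4] = 8,  u[5] = 4,  u[6] = 0,  u[7] = 4,  u[8] = 4,  u[9] = 8,  u[10] = 0.
The sequence repeats with period 8.
(2238 - 1) mod 8 = 5, so u[2238] = u[6] = 0.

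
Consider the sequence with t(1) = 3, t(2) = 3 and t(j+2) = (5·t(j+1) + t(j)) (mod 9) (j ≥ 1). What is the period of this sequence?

We have t(1) = 3; t(2) = 3; t(3) = 0; t(4) = 3; t(5) = 6; t(6) = 6; t(7) = 0; t(8) = 6; t(9) = 3; t(10) = 3.
The sequence repeats with period 8.

8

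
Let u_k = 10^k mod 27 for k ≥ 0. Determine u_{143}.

19

Listing terms: u_0 = 1, u_1 = 10, u_2 = 19, u_3 = 1.
Since u_3 = u_0 = 1, the sequence is periodic with period 3.
(143 - 0) mod 3 = 2, so u_{143} = u_2 = 19.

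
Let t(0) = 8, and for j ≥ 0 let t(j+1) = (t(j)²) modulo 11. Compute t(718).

Computing terms: t(0) = 8,  t(1) = 9,  t(2) = 4,  t(3) = 5,  t(4) = 3,  t(5) = 9.
Since t(5) = t(1) = 9, the sequence is eventually periodic: after a pre-period of length 1 it cycles with period 4.
For j ≥ 1, t(j) depends only on (j - 1) mod 4. (718 - 1) mod 4 = 1, so t(718) = t(2) = 4.

4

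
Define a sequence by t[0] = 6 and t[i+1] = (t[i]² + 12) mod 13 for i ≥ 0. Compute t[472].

We have t[0] = 6,  t[1] = 9,  t[2] = 2,  t[3] = 3,  t[4] = 8,  t[5] = 11,  t[6] = 3.
Since t[6] = t[3] = 3, the sequence is eventually periodic: after a pre-period of length 3 it cycles with period 3.
For i ≥ 3, t[i] depends only on (i - 3) mod 3. (472 - 3) mod 3 = 1, so t[472] = t[4] = 8.

8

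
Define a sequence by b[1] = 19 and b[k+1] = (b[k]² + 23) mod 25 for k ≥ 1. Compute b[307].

Computing terms: b[1] = 19; b[2] = 9; b[3] = 4; b[4] = 14; b[5] = 19.
The sequence repeats with period 4.
So b[307] = b[1 + ((307-1) mod 4)] = b[3] = 4.

4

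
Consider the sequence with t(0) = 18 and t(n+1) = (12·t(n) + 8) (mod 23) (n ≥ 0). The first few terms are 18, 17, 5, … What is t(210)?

Listing terms: t(0) = 18,  t(1) = 17,  t(2) = 5,  t(3) = 22,  t(4) = 19,  t(5) = 6,  t(6) = 11,  t(7) = 2,  t(8) = 9,  t(9) = 1,  t(10) = 20,  t(11) = 18.
Since t(11) = t(0) = 18, the sequence is periodic with period 11.
(210 - 0) mod 11 = 1, so t(210) = t(1) = 17.

17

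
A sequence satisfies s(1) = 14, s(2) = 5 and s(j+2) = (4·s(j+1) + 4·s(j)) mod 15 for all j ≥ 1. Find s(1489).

s(1) = 14; s(2) = 5; s(3) = 1; s(4) = 9; s(5) = 10; s(6) = 1; s(7) = 14; s(8) = 0; s(9) = 11; s(10) = 14; s(11) = 10; s(12) = 6; s(13) = 4; s(14) = 10; s(15) = 11; s(16) = 9; s(17) = 5; s(18) = 11; s(19) = 4; s(20) = 0; s(21) = 1; s(22) = 4; s(23) = 5; s(24) = 6; s(25) = 14; s(26) = 5.
Since (s(25), s(26)) = (s(1), s(2)) = (14, 5) (two consecutive terms determine the rest), the sequence is periodic with period 24.
So s(1489) = s(1 + ((1489-1) mod 24)) = s(1) = 14.

14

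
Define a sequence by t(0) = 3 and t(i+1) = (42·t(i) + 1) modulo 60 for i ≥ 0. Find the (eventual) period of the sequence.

We have t(0) = 3, t(1) = 7, t(2) = 55, t(3) = 31, t(4) = 43, t(5) = 7.
Since t(5) = t(1) = 7, the sequence is eventually periodic: after a pre-period of length 1 it cycles with period 4.

4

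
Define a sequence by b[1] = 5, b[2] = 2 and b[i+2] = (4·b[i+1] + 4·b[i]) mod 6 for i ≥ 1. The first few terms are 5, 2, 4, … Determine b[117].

4

We have b[1] = 5,  b[2] = 2,  b[3] = 4,  b[4] = 0,  b[5] = 4,  b[6] = 4,  b[7] = 2,  b[8] = 0,  b[9] = 2,  b[10] = 2,  b[11] = 4.
Since (b[10], b[11]) = (b[2], b[3]) = (2, 4) (two consecutive terms determine the rest), the sequence is eventually periodic: after a pre-period of length 1 it cycles with period 8.
For i ≥ 2, b[i] depends only on (i - 2) mod 8. (117 - 2) mod 8 = 3, so b[117] = b[5] = 4.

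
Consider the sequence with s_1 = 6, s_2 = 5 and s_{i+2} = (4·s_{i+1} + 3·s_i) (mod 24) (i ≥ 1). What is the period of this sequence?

4

Listing terms: s_1 = 6,  s_2 = 5,  s_3 = 14,  s_4 = 23,  s_5 = 14,  s_6 = 5,  s_7 = 14.
Since (s_6, s_7) = (s_2, s_3) = (5, 14) (two consecutive terms determine the rest), the sequence is eventually periodic: after a pre-period of length 1 it cycles with period 4.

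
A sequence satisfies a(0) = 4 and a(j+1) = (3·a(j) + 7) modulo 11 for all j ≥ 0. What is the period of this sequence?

5

a(0) = 4; a(1) = 8; a(2) = 9; a(3) = 1; a(4) = 10; a(5) = 4.
Since a(5) = a(0) = 4, the sequence is periodic with period 5.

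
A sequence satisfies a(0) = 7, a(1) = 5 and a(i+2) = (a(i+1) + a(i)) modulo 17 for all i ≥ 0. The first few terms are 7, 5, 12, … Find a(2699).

a(0) = 7; a(1) = 5; a(2) = 12; a(3) = 0; a(4) = 12; a(5) = 12; a(6) = 7; a(7) = 2; a(8) = 9; a(9) = 11; a(10) = 3; a(11) = 14; a(12) = 0; a(13) = 14; a(14) = 14; a(15) = 11; a(16) = 8; a(17) = 2; a(18) = 10; a(19) = 12; a(20) = 5; a(21) = 0; a(22) = 5; a(23) = 5; a(24) = 10; a(25) = 15; a(26) = 8; a(27) = 6; a(28) = 14; a(29) = 3; a(30) = 0; a(31) = 3; a(32) = 3; a(33) = 6; a(34) = 9; a(35) = 15; a(36) = 7; a(37) = 5.
Since (a(36), a(37)) = (a(0), a(1)) = (7, 5) (two consecutive terms determine the rest), the sequence is periodic with period 36.
(2699 - 0) mod 36 = 35, so a(2699) = a(35) = 15.

15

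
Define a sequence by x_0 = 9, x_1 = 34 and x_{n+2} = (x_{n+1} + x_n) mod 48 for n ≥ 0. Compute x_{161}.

Listing terms: x_0 = 9; x_1 = 34; x_2 = 43; x_3 = 29; x_4 = 24; x_5 = 5; x_6 = 29; x_7 = 34; x_8 = 15; x_9 = 1; x_{10} = 16; x_{11} = 17; x_{12} = 33; x_{13} = 2; x_{14} = 35; x_{15} = 37; x_{16} = 24; x_{17} = 13; x_{18} = 37; x_{19} = 2; x_{20} = 39; x_{21} = 41; x_{22} = 32; x_{23} = 25; x_{24} = 9; x_{25} = 34.
Since (x_{24}, x_{25}) = (x_0, x_1) = (9, 34) (two consecutive terms determine the rest), the sequence is periodic with period 24.
(161 - 0) mod 24 = 17, so x_{161} = x_{17} = 13.

13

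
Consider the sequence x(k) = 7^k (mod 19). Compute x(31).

7

Computing terms: x(0) = 1, x(1) = 7, x(2) = 11, x(3) = 1.
The sequence repeats with period 3.
So x(31) = x(0 + ((31-0) mod 3)) = x(1) = 7.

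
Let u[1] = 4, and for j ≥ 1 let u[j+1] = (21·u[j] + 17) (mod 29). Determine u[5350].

We have u[1] = 4, u[2] = 14, u[3] = 21, u[4] = 23, u[5] = 7, u[6] = 19, u[7] = 10, u[8] = 24, u[9] = 28, u[10] = 25, u[11] = 20, u[12] = 2, u[13] = 1, u[14] = 9, u[15] = 3, u[16] = 22, u[17] = 15, u[18] = 13, u[19] = 0, u[20] = 17, u[21] = 26, u[22] = 12, u[23] = 8, u[24] = 11, u[25] = 16, u[26] = 5, u[27] = 6, u[28] = 27, u[29] = 4.
The sequence repeats with period 28.
(5350 - 1) mod 28 = 1, so u[5350] = u[2] = 14.

14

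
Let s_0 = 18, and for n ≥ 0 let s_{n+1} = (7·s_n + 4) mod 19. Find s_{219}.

Computing terms: s_0 = 18,  s_1 = 16,  s_2 = 2,  s_3 = 18.
Since s_3 = s_0 = 18, the sequence is periodic with period 3.
(219 - 0) mod 3 = 0, so s_{219} = s_0 = 18.

18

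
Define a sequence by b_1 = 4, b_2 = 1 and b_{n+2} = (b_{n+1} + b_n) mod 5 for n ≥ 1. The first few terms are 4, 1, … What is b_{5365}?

1

Listing terms: b_1 = 4,  b_2 = 1,  b_3 = 0,  b_4 = 1,  b_5 = 1,  b_6 = 2,  b_7 = 3,  b_8 = 0,  b_9 = 3,  b_{10} = 3,  b_{11} = 1,  b_{12} = 4,  b_{13} = 0,  b_{14} = 4,  b_{15} = 4,  b_{16} = 3,  b_{17} = 2,  b_{18} = 0,  b_{19} = 2,  b_{20} = 2,  b_{21} = 4,  b_{22} = 1.
Since (b_{21}, b_{22}) = (b_1, b_2) = (4, 1) (two consecutive terms determine the rest), the sequence is periodic with period 20.
(5365 - 1) mod 20 = 4, so b_{5365} = b_5 = 1.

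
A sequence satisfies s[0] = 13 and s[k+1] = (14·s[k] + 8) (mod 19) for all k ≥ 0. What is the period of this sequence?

18

We have s[0] = 13,  s[1] = 0,  s[2] = 8,  s[3] = 6,  s[4] = 16,  s[5] = 4,  s[6] = 7,  s[7] = 11,  s[8] = 10,  s[9] = 15,  s[10] = 9,  s[11] = 1,  s[12] = 3,  s[13] = 12,  s[14] = 5,  s[15] = 2,  s[16] = 17,  s[17] = 18,  s[18] = 13.
Since s[18] = s[0] = 13, the sequence is periodic with period 18.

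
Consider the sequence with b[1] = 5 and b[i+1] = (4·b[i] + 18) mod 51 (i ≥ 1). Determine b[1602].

We have b[1] = 5, b[2] = 38, b[3] = 17, b[4] = 35, b[5] = 5.
The sequence repeats with period 4.
(1602 - 1) mod 4 = 1, so b[1602] = b[2] = 38.

38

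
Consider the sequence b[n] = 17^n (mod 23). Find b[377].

14

Listing terms: b[0] = 1,  b[1] = 17,  b[2] = 13,  b[3] = 14,  b[4] = 8,  b[5] = 21,  b[6] = 12,  b[7] = 20,  b[8] = 18,  b[9] = 7,  b[10] = 4,  b[11] = 22,  b[12] = 6,  b[13] = 10,  b[14] = 9,  b[15] = 15,  b[16] = 2,  b[17] = 11,  b[18] = 3,  b[19] = 5,  b[20] = 16,  b[21] = 19,  b[22] = 1.
Since b[22] = b[0] = 1, the sequence is periodic with period 22.
So b[377] = b[0 + ((377-0) mod 22)] = b[3] = 14.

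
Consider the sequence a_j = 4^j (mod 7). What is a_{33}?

1

Computing terms: a_1 = 4; a_2 = 2; a_3 = 1; a_4 = 4.
Since a_4 = a_1 = 4, the sequence is periodic with period 3.
(33 - 1) mod 3 = 2, so a_{33} = a_3 = 1.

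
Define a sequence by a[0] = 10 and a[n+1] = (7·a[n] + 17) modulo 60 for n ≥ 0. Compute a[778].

Computing terms: a[0] = 10, a[1] = 27, a[2] = 26, a[3] = 19, a[4] = 30, a[5] = 47, a[6] = 46, a[7] = 39, a[8] = 50, a[9] = 7, a[10] = 6, a[11] = 59, a[12] = 10.
The sequence repeats with period 12.
(778 - 0) mod 12 = 10, so a[778] = a[10] = 6.

6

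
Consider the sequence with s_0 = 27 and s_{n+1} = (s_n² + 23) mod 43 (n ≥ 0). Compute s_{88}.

We have s_0 = 27; s_1 = 21; s_2 = 34; s_3 = 18; s_4 = 3; s_5 = 32; s_6 = 15; s_7 = 33; s_8 = 37; s_9 = 16; s_{10} = 21.
Since s_{10} = s_1 = 21, the sequence is eventually periodic: after a pre-period of length 1 it cycles with period 9.
For n ≥ 1, s_n depends only on (n - 1) mod 9. (88 - 1) mod 9 = 6, so s_{88} = s_7 = 33.

33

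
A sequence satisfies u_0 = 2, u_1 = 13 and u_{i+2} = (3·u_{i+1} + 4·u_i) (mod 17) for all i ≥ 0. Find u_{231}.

We have u_0 = 2, u_1 = 13, u_2 = 13, u_3 = 6, u_4 = 2, u_5 = 13.
The sequence repeats with period 4.
So u_{231} = u_{0 + ((231-0) mod 4)} = u_3 = 6.

6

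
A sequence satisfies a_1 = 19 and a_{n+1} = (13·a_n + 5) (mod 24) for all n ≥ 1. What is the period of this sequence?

Listing terms: a_1 = 19, a_2 = 12, a_3 = 17, a_4 = 10, a_5 = 15, a_6 = 8, a_7 = 13, a_8 = 6, a_9 = 11, a_{10} = 4, a_{11} = 9, a_{12} = 2, a_{13} = 7, a_{14} = 0, a_{15} = 5, a_{16} = 22, a_{17} = 3, a_{18} = 20, a_{19} = 1, a_{20} = 18, a_{21} = 23, a_{22} = 16, a_{23} = 21, a_{24} = 14, a_{25} = 19.
Since a_{25} = a_1 = 19, the sequence is periodic with period 24.

24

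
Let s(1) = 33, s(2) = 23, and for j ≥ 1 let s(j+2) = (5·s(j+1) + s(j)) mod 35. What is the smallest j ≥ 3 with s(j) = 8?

3

Computing terms: s(1) = 33, s(2) = 23, s(3) = 8, s(4) = 28, s(5) = 8, s(6) = 33, s(7) = 33, s(8) = 23.
Since (s(7), s(8)) = (s(1), s(2)) = (33, 23) (two consecutive terms determine the rest), the sequence is periodic with period 6.
The value 8 first appears (with j ≥ 3) at s(3).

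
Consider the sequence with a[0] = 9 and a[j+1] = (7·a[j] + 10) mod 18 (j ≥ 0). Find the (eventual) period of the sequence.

9

a[0] = 9, a[1] = 1, a[2] = 17, a[3] = 3, a[4] = 13, a[5] = 11, a[6] = 15, a[7] = 7, a[8] = 5, a[9] = 9.
The sequence repeats with period 9.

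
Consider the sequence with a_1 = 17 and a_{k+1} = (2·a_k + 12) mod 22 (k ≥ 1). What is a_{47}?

Listing terms: a_1 = 17, a_2 = 2, a_3 = 16, a_4 = 0, a_5 = 12, a_6 = 14, a_7 = 18, a_8 = 4, a_9 = 20, a_{10} = 8, a_{11} = 6, a_{12} = 2.
Since a_{12} = a_2 = 2, the sequence is eventually periodic: after a pre-period of length 1 it cycles with period 10.
For k ≥ 2, a_k depends only on (k - 2) mod 10. (47 - 2) mod 10 = 5, so a_{47} = a_7 = 18.

18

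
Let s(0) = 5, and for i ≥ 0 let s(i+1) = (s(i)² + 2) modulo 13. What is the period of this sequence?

4

Listing terms: s(0) = 5, s(1) = 1, s(2) = 3, s(3) = 11, s(4) = 6, s(5) = 12, s(6) = 3.
Since s(6) = s(2) = 3, the sequence is eventually periodic: after a pre-period of length 2 it cycles with period 4.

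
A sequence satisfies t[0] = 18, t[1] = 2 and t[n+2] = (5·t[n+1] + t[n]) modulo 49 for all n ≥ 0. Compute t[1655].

10

We have t[0] = 18, t[1] = 2, t[2] = 28, t[3] = 44, t[4] = 3, t[5] = 10, t[6] = 4, t[7] = 30, t[8] = 7, t[9] = 16, t[10] = 38, t[11] = 10, t[12] = 39, t[13] = 9, t[14] = 35, t[15] = 37, t[16] = 24, t[17] = 10, t[18] = 25, t[19] = 37, t[20] = 14, t[21] = 9, t[22] = 10, t[23] = 10, t[24] = 11, t[25] = 16, t[26] = 42, t[27] = 30, t[28] = 45, t[29] = 10, t[30] = 46, t[31] = 44, t[32] = 21, t[33] = 2, t[34] = 31, t[35] = 10, t[36] = 32, t[37] = 23, t[38] = 0, t[39] = 23, t[40] = 17, t[41] = 10, t[42] = 18, t[43] = 2.
The sequence repeats with period 42.
(1655 - 0) mod 42 = 17, so t[1655] = t[17] = 10.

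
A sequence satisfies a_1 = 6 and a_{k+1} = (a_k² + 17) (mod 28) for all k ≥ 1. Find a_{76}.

21

Computing terms: a_1 = 6; a_2 = 25; a_3 = 26; a_4 = 21; a_5 = 10; a_6 = 5; a_7 = 14; a_8 = 17; a_9 = 26.
Since a_9 = a_3 = 26, the sequence is eventually periodic: after a pre-period of length 2 it cycles with period 6.
For k ≥ 3, a_k depends only on (k - 3) mod 6. (76 - 3) mod 6 = 1, so a_{76} = a_4 = 21.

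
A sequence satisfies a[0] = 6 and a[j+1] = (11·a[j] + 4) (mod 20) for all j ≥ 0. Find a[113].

18

Listing terms: a[0] = 6, a[1] = 10, a[2] = 14, a[3] = 18, a[4] = 2, a[5] = 6.
The sequence repeats with period 5.
So a[113] = a[0 + ((113-0) mod 5)] = a[3] = 18.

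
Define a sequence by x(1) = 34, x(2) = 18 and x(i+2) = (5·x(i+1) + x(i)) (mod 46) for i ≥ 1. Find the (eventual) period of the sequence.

22

Listing terms: x(1) = 34; x(2) = 18; x(3) = 32; x(4) = 40; x(5) = 2; x(6) = 4; x(7) = 22; x(8) = 22; x(9) = 40; x(10) = 38; x(11) = 0; x(12) = 38; x(13) = 6; x(14) = 22; x(15) = 24; x(16) = 4; x(17) = 44; x(18) = 40; x(19) = 14; x(20) = 18; x(21) = 12; x(22) = 32; x(23) = 34; x(24) = 18.
The sequence repeats with period 22.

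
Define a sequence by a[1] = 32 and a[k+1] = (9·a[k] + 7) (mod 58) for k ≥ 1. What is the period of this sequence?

14

Computing terms: a[1] = 32, a[2] = 5, a[3] = 52, a[4] = 11, a[5] = 48, a[6] = 33, a[7] = 14, a[8] = 17, a[9] = 44, a[10] = 55, a[11] = 38, a[12] = 1, a[13] = 16, a[14] = 35, a[15] = 32.
Since a[15] = a[1] = 32, the sequence is periodic with period 14.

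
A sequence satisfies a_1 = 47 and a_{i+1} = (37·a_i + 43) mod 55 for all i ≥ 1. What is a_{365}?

a_1 = 47; a_2 = 22; a_3 = 32; a_4 = 17; a_5 = 12; a_6 = 47.
The sequence repeats with period 5.
(365 - 1) mod 5 = 4, so a_{365} = a_5 = 12.

12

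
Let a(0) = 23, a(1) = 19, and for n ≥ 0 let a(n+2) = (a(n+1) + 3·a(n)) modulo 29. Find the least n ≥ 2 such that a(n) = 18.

17

Computing terms: a(0) = 23, a(1) = 19, a(2) = 1, a(3) = 0, a(4) = 3, a(5) = 3, a(6) = 12, a(7) = 21, a(8) = 28, a(9) = 4, a(10) = 1, a(11) = 13, a(12) = 16, a(13) = 26, a(14) = 16, a(15) = 7, a(16) = 26, a(17) = 18, a(18) = 9, a(19) = 5, a(20) = 3, a(21) = 18, a(22) = 27, a(23) = 23, a(24) = 17, a(25) = 28, a(26) = 21, a(27) = 18, a(28) = 23, a(29) = 19.
The sequence repeats with period 28.
The value 18 first appears (with n ≥ 2) at a(17).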